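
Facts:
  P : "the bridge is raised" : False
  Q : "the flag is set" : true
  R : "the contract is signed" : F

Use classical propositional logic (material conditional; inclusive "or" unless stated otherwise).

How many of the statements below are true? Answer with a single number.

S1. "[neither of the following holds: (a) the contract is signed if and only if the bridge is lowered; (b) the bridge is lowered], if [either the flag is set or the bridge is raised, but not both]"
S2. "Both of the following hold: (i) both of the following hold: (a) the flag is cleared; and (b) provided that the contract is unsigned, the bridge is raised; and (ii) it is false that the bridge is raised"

S1: Parsed as (Q ⊕ P) → ((R ↔ ¬P) ↓ ¬P)

Q ⊕ P = T ⊕ F = T
¬P = ¬F = T
R ↔ ¬P = F ↔ T = F
¬P = ¬F = T
(R ↔ ¬P) ↓ ¬P = F ↓ T = F
(Q ⊕ P) → ((R ↔ ¬P) ↓ ¬P) = T → F = F
So S1 is false.

S2: Parsed as (¬Q ∧ (¬R → P)) ∧ ¬P

¬Q = ¬T = F
¬R = ¬F = T
¬R → P = T → F = F
¬Q ∧ (¬R → P) = F ∧ F = F
¬P = ¬F = T
(¬Q ∧ (¬R → P)) ∧ ¬P = F ∧ T = F
Thus S2 is false.

Count: 0.

0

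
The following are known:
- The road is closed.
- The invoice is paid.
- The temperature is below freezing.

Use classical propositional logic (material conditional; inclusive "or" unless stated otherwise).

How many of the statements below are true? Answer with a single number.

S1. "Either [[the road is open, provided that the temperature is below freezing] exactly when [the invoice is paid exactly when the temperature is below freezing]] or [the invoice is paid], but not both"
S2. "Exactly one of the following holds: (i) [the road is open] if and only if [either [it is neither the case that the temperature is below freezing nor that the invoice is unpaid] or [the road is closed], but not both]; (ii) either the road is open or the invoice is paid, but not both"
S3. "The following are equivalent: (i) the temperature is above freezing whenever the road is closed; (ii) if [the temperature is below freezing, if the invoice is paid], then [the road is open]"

3

Let R = "the temperature is below freezing" (T), P = "the road is closed" (T), Q = "the invoice is paid" (T).

S1: Formalization: ((R -> ~P) <-> (Q <-> R)) xor Q

~P = ~T = F
R -> ~P = T -> F = F
Q <-> R = T <-> T = T
(R -> ~P) <-> (Q <-> R) = F <-> T = F
((R -> ~P) <-> (Q <-> R)) xor Q = F xor T = T
Hence S1 is true.

S2: In symbols: (~P <-> ((R nor ~Q) xor P)) xor (~P xor Q)

~P = ~T = F
~Q = ~T = F
R nor ~Q = T nor F = F
(R nor ~Q) xor P = F xor T = T
~P <-> ((R nor ~Q) xor P) = F <-> T = F
~P = ~T = F
~P xor Q = F xor T = T
(~P <-> ((R nor ~Q) xor P)) xor (~P xor Q) = F xor T = T
Thus S2 is true.

S3: Parsed as (P -> ~R) <-> ((Q -> R) -> ~P)

~R = ~T = F
P -> ~R = T -> F = F
Q -> R = T -> T = T
~P = ~T = F
(Q -> R) -> ~P = T -> F = F
(P -> ~R) <-> ((Q -> R) -> ~P) = F <-> F = T
Thus S3 is true.

Count: 3.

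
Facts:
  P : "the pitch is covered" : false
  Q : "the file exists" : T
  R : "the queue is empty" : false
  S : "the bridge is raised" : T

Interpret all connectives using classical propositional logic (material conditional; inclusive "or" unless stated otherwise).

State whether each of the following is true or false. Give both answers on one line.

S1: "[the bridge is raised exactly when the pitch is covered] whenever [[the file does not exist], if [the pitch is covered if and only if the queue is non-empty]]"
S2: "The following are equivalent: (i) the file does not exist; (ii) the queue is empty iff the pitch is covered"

S1 false, S2 false

S1: Formalization: ((P ↔ ¬R) → ¬Q) → (S ↔ P)

¬R = ¬F = T
P ↔ ¬R = F ↔ T = F
¬Q = ¬T = F
(P ↔ ¬R) → ¬Q = F → F = T
S ↔ P = T ↔ F = F
((P ↔ ¬R) → ¬Q) → (S ↔ P) = T → F = F
Hence S1 is false.

S2: Parsed as ¬Q ↔ (R ↔ P)

¬Q = ¬T = F
R ↔ P = F ↔ F = T
¬Q ↔ (R ↔ P) = F ↔ T = F
So S2 is false.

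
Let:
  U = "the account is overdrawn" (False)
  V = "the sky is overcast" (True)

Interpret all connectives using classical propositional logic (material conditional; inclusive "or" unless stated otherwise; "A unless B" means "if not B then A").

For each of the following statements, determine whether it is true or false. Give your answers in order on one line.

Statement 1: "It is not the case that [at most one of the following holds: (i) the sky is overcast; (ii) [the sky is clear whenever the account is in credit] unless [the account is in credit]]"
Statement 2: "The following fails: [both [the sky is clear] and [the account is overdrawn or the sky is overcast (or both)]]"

Statement 1: This is not (V nand ((not U -> not V) or not U)).

not U = not False = True
not V = not True = False
not U -> not V = True -> False = False
not U = not False = True
(not U -> not V) or not U = False or True = True
V nand ((not U -> not V) or not U) = True nand True = False
not (V nand ((not U -> not V) or not U)) = not False = True
Thus Statement 1 is true.

Statement 2: Formalization: not (not V and (U or V))

not V = not True = False
U or V = False or True = True
not V and (U or V) = False and True = False
not (not V and (U or V)) = not False = True
Hence Statement 2 is true.

Statement 1 T / Statement 2 T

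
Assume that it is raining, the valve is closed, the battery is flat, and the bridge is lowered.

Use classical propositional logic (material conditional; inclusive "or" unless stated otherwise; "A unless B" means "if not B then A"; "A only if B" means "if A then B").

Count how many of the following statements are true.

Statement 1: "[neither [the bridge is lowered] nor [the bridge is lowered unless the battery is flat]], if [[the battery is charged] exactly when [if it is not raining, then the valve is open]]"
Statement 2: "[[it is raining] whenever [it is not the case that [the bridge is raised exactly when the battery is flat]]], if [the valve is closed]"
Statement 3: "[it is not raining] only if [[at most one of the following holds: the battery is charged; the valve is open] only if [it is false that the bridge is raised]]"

Let R = "the battery is charged" (F), P = "it is raining" (T), Q = "the valve is open" (F), S = "the bridge is raised" (F).

Statement 1: This is (R ↔ (¬P → Q)) → (¬S ↓ (¬S ∨ ¬R)).

¬P = ¬T = F
¬P → Q = F → F = T
R ↔ (¬P → Q) = F ↔ T = F
¬S = ¬F = T
¬S = ¬F = T
¬R = ¬F = T
¬S ∨ ¬R = T ∨ T = T
¬S ↓ (¬S ∨ ¬R) = T ↓ T = F
(R ↔ (¬P → Q)) → (¬S ↓ (¬S ∨ ¬R)) = F → F = T
Thus Statement 1 is true.

Statement 2: This is ¬Q → (¬(S ↔ ¬R) → P).

¬Q = ¬F = T
¬R = ¬F = T
S ↔ ¬R = F ↔ T = F
¬(S ↔ ¬R) = ¬F = T
¬(S ↔ ¬R) → P = T → T = T
¬Q → (¬(S ↔ ¬R) → P) = T → T = T
Hence Statement 2 is true.

Statement 3: Formalization: ¬P → ((R ↑ Q) → ¬S)

¬P = ¬T = F
R ↑ Q = F ↑ F = T
¬S = ¬F = T
(R ↑ Q) → ¬S = T → T = T
¬P → ((R ↑ Q) → ¬S) = F → T = T
Thus Statement 3 is true.

Count: 3.

3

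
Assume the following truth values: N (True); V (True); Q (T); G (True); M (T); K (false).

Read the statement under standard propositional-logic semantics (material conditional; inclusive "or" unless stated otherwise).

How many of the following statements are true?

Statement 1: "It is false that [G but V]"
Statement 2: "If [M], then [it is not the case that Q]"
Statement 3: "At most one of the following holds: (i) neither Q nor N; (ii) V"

1

Statement 1: Parsed as ~(G & V)

G & V = T & T = T
~(G & V) = ~T = F
Thus Statement 1 is false.

Statement 2: In symbols: M -> ~Q

~Q = ~T = F
M -> ~Q = T -> F = F
Hence Statement 2 is false.

Statement 3: In symbols: (Q nor N) nand V

Q nor N = T nor T = F
(Q nor N) nand V = F nand T = T
Hence Statement 3 is true.

Count: 1.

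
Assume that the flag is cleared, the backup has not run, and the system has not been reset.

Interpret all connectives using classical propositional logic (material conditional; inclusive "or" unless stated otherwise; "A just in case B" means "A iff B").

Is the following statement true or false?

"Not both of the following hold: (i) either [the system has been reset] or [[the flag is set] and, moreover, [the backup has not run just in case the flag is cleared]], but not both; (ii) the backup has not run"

The statement is true.

Let N = "the system has been reset" (False), H = "the flag is set" (False), G = "the backup has run" (False).
In symbols: (N xor (H and (not G iff not H))) nand not G

not G = not False = True
not H = not False = True
not G iff not H = True iff True = True
H and (not G iff not H) = False and True = False
N xor (H and (not G iff not H)) = False xor False = False
not G = not False = True
(N xor (H and (not G iff not H))) nand not G = False nand True = True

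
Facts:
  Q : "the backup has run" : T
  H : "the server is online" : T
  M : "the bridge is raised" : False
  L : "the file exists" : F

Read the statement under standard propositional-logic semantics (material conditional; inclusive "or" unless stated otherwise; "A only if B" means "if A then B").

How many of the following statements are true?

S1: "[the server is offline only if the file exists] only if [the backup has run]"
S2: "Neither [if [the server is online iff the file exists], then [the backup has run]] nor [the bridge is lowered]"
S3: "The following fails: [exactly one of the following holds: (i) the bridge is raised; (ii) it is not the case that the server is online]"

2

S1: This is (¬H → L) → Q.

¬H = ¬T = F
¬H → L = F → F = T
(¬H → L) → Q = T → T = T
Thus S1 is true.

S2: This is ((H ↔ L) → Q) ↓ ¬M.

H ↔ L = T ↔ F = F
(H ↔ L) → Q = F → T = T
¬M = ¬F = T
((H ↔ L) → Q) ↓ ¬M = T ↓ T = F
Thus S2 is false.

S3: Parsed as ¬(M ⊕ ¬H)

¬H = ¬T = F
M ⊕ ¬H = F ⊕ F = F
¬(M ⊕ ¬H) = ¬F = T
Thus S3 is true.

True statements: 2 (S1, S3).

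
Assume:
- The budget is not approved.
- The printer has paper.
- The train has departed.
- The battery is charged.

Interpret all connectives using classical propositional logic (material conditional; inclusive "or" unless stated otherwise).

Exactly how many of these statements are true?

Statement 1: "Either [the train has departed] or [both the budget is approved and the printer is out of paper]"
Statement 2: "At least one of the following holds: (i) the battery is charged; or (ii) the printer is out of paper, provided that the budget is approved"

Let L = "the train has departed" (True), M = "the budget is approved" (False), P = "the printer has paper" (True), U = "the battery is charged" (True).

Statement 1: In symbols: L or (M and not P)

not P = not True = False
M and not P = False and False = False
L or (M and not P) = True or False = True
So Statement 1 is true.

Statement 2: Parsed as U or (M -> not P)

not P = not True = False
M -> not P = False -> False = True
U or (M -> not P) = True or True = True
Hence Statement 2 is true.

2 of the 2 statements are true (Statement 1, Statement 2).

2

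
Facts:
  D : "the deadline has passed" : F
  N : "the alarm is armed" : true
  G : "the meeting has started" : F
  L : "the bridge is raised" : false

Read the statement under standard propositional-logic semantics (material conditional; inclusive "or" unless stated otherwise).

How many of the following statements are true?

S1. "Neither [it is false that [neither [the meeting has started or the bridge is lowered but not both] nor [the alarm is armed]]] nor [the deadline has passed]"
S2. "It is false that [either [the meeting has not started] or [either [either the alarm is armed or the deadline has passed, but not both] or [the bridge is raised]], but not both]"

S1: This is ¬((G ⊕ ¬L) ↓ N) ↓ D.

¬L = ¬F = T
G ⊕ ¬L = F ⊕ T = T
(G ⊕ ¬L) ↓ N = T ↓ T = F
¬((G ⊕ ¬L) ↓ N) = ¬F = T
¬((G ⊕ ¬L) ↓ N) ↓ D = T ↓ F = F
Thus S1 is false.

S2: This is ¬(¬G ⊕ ((N ⊕ D) ∨ L)).

¬G = ¬F = T
N ⊕ D = T ⊕ F = T
(N ⊕ D) ∨ L = T ∨ F = T
¬G ⊕ ((N ⊕ D) ∨ L) = T ⊕ T = F
¬(¬G ⊕ ((N ⊕ D) ∨ L)) = ¬F = T
Thus S2 is true.

1 of the 2 statements is true (S2).

1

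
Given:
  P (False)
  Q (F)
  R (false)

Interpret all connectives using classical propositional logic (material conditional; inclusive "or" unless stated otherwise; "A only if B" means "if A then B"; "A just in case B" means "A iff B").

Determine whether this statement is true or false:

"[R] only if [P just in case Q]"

Values: R=False, P=False, Q=False.
Parsed as R -> (P iff Q)

P iff Q = False iff False = True
R -> (P iff Q) = False -> True = True

The statement is true.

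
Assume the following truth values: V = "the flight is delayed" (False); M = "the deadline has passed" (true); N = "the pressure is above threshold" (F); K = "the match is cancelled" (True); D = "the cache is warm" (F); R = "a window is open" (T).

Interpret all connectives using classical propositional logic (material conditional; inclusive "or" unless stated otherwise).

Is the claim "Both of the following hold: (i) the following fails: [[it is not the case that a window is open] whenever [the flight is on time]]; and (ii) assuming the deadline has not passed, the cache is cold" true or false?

True

Values: V=False, R=True, M=True, D=False.
In symbols: not (not V -> not R) and (not M -> not D)

not V = not False = True
not R = not True = False
not V -> not R = True -> False = False
not (not V -> not R) = not False = True
not M = not True = False
not D = not False = True
not M -> not D = False -> True = True
not (not V -> not R) and (not M -> not D) = True and True = True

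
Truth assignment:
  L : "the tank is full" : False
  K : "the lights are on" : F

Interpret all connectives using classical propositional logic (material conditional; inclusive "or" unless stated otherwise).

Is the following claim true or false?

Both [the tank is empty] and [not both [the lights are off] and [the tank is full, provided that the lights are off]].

The statement is true.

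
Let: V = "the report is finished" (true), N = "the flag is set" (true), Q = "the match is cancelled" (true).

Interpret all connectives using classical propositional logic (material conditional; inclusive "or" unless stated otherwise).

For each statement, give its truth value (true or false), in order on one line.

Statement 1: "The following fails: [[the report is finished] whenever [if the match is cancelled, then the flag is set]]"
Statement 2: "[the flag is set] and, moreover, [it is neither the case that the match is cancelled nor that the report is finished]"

Statement 1 F, Statement 2 F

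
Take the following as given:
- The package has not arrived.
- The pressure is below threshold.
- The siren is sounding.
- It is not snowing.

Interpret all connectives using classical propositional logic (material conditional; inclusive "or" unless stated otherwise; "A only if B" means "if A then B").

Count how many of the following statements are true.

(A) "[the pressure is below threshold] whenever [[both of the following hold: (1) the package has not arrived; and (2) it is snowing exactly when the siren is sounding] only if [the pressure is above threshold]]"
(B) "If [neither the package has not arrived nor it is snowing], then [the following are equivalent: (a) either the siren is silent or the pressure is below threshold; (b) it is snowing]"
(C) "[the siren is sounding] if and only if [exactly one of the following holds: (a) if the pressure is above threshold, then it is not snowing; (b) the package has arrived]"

Let H = "the package has arrived" (False), S = "it is snowing" (False), R = "the siren is sounding" (True), G = "the pressure is above threshold" (False).

(A): Parsed as ((not H and (S iff R)) -> G) -> not G

not H = not False = True
S iff R = False iff True = False
not H and (S iff R) = True and False = False
(not H and (S iff R)) -> G = False -> False = True
not G = not False = True
((not H and (S iff R)) -> G) -> not G = True -> True = True
Hence (A) is true.

(B): This is (not H nor S) -> ((not R or not G) iff S).

not H = not False = True
not H nor S = True nor False = False
not R = not True = False
not G = not False = True
not R or not G = False or True = True
(not R or not G) iff S = True iff False = False
(not H nor S) -> ((not R or not G) iff S) = False -> False = True
Thus (B) is true.

(C): In symbols: R iff ((G -> not S) xor H)

not S = not False = True
G -> not S = False -> True = True
(G -> not S) xor H = True xor False = True
R iff ((G -> not S) xor H) = True iff True = True
Hence (C) is true.

True statements: 3 ((A), (B), (C)).

3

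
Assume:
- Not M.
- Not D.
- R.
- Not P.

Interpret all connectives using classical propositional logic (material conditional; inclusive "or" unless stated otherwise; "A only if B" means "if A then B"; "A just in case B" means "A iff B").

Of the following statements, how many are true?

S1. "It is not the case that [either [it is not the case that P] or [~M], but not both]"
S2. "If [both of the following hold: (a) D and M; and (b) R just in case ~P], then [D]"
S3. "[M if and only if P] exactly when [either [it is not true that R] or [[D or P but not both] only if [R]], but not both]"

S1: Parsed as not (not P xor not M)

not P = not False = True
not M = not False = True
not P xor not M = True xor True = False
not (not P xor not M) = not False = True
So S1 is true.

S2: This is ((D and M) and (R iff not P)) -> D.

D and M = False and False = False
not P = not False = True
R iff not P = True iff True = True
(D and M) and (R iff not P) = False and True = False
((D and M) and (R iff not P)) -> D = False -> False = True
Hence S2 is true.

S3: In symbols: (M iff P) iff (not R xor ((D xor P) -> R))

M iff P = False iff False = True
not R = not True = False
D xor P = False xor False = False
(D xor P) -> R = False -> True = True
not R xor ((D xor P) -> R) = False xor True = True
(M iff P) iff (not R xor ((D xor P) -> R)) = True iff True = True
Hence S3 is true.

3 of the 3 statements are true (S1, S2, S3).

3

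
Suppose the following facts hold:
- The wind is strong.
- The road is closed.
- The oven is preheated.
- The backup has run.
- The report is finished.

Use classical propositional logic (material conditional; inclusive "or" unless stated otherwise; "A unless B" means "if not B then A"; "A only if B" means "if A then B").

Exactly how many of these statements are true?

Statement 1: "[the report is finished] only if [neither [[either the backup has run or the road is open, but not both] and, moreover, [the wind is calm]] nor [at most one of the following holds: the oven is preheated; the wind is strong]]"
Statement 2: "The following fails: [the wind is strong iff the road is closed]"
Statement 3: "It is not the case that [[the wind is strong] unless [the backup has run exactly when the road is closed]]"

Let P = "the report is finished" (True), S = "the backup has run" (True), M = "the road is closed" (True), D = "the wind is strong" (True), R = "the oven is preheated" (True).

Statement 1: This is P -> (((S xor not M) and not D) nor (R nand D)).

not M = not True = False
S xor not M = True xor False = True
not D = not True = False
(S xor not M) and not D = True and False = False
R nand D = True nand True = False
((S xor not M) and not D) nor (R nand D) = False nor False = True
P -> (((S xor not M) and not D) nor (R nand D)) = True -> True = True
So Statement 1 is true.

Statement 2: Formalization: not (D iff M)

D iff M = True iff True = True
not (D iff M) = not True = False
Hence Statement 2 is false.

Statement 3: This is not (D or (S iff M)).

S iff M = True iff True = True
D or (S iff M) = True or True = True
not (D or (S iff M)) = not True = False
Thus Statement 3 is false.

True statements: 1.

1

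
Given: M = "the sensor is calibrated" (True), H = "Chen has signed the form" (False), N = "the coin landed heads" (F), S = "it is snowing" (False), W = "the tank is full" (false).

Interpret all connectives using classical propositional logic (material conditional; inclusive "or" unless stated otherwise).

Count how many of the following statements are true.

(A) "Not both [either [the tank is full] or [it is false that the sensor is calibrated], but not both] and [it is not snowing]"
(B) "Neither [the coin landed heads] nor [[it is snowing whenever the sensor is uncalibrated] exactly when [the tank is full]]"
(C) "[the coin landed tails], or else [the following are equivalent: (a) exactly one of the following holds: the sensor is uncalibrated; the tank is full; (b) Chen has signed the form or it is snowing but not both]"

3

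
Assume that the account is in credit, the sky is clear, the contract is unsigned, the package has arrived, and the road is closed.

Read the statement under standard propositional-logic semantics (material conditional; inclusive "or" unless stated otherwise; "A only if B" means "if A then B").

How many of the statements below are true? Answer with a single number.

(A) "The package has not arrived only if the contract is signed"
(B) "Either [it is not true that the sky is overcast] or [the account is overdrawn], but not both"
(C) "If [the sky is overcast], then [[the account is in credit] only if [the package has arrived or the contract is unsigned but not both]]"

3

Let S = "the package has arrived" (T), R = "the contract is signed" (F), Q = "the sky is overcast" (F), P = "the account is overdrawn" (F).

(A): Formalization: ¬S → R

¬S = ¬T = F
¬S → R = F → F = T
Hence (A) is true.

(B): Parsed as ¬Q ⊕ P

¬Q = ¬F = T
¬Q ⊕ P = T ⊕ F = T
Hence (B) is true.

(C): This is Q → (¬P → (S ⊕ ¬R)).

¬P = ¬F = T
¬R = ¬F = T
S ⊕ ¬R = T ⊕ T = F
¬P → (S ⊕ ¬R) = T → F = F
Q → (¬P → (S ⊕ ¬R)) = F → F = T
Thus (C) is true.

True statements: 3 ((A), (B), (C)).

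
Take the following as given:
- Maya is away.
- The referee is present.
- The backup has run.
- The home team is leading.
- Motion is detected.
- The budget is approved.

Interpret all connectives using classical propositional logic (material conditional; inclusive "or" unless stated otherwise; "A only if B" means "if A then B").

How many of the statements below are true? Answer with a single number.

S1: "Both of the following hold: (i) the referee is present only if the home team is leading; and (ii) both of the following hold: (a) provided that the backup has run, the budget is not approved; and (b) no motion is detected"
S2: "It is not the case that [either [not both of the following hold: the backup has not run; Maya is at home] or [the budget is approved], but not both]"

1

Let V = "the referee is present" (T), H = "the home team is leading" (T), S = "the backup has run" (T), K = "the budget is approved" (T), D = "motion is detected" (T), G = "Maya is at home" (F).

S1: This is (V -> H) & ((S -> ~K) & ~D).

V -> H = T -> T = T
~K = ~T = F
S -> ~K = T -> F = F
~D = ~T = F
(S -> ~K) & ~D = F & F = F
(V -> H) & ((S -> ~K) & ~D) = T & F = F
So S1 is false.

S2: Formalization: ~((~S nand G) xor K)

~S = ~T = F
~S nand G = F nand F = T
(~S nand G) xor K = T xor T = F
~((~S nand G) xor K) = ~F = T
So S2 is true.

1 of the 2 statements is true (S2).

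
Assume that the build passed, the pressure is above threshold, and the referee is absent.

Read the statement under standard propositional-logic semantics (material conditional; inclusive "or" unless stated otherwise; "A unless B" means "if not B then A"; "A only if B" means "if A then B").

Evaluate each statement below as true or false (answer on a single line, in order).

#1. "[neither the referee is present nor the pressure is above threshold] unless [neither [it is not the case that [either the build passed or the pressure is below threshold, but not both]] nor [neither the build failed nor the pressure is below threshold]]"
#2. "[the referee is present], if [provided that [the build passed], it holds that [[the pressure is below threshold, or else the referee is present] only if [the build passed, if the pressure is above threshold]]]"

Let V = "the referee is present" (False), D = "the pressure is above threshold" (True), P = "the build passed" (True).

#1: Parsed as (V nor D) or (not (P xor not D) nor (not P nor not D))

V nor D = False nor True = False
not D = not True = False
P xor not D = True xor False = True
not (P xor not D) = not True = False
not P = not True = False
not D = not True = False
not P nor not D = False nor False = True
not (P xor not D) nor (not P nor not D) = False nor True = False
(V nor D) or (not (P xor not D) nor (not P nor not D)) = False or False = False
Hence #1 is false.

#2: In symbols: (P -> ((not D or V) -> (D -> P))) -> V

not D = not True = False
not D or V = False or False = False
D -> P = True -> True = True
(not D or V) -> (D -> P) = False -> True = True
P -> ((not D or V) -> (D -> P)) = True -> True = True
(P -> ((not D or V) -> (D -> P))) -> V = True -> False = False
Thus #2 is false.

#1 False; #2 False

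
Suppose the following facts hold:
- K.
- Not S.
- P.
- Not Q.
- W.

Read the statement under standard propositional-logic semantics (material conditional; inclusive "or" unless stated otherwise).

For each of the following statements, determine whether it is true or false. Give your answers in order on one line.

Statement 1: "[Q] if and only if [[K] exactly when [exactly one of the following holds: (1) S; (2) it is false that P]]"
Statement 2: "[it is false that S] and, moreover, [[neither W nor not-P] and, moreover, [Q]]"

Statement 1 True, Statement 2 False

Statement 1: Formalization: Q iff (K iff (S xor not P))

not P = not True = False
S xor not P = False xor False = False
K iff (S xor not P) = True iff False = False
Q iff (K iff (S xor not P)) = False iff False = True
So Statement 1 is true.

Statement 2: Parsed as not S and ((W nor not P) and Q)

not S = not False = True
not P = not True = False
W nor not P = True nor False = False
(W nor not P) and Q = False and False = False
not S and ((W nor not P) and Q) = True and False = False
So Statement 2 is false.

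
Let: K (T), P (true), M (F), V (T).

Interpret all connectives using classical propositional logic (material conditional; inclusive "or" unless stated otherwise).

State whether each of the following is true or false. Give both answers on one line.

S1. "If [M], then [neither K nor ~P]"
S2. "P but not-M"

S1: Formalization: M -> (K nor ~P)

~P = ~T = F
K nor ~P = T nor F = F
M -> (K nor ~P) = F -> F = T
Thus S1 is true.

S2: This is P & ~M.

~M = ~F = T
P & ~M = T & T = T
So S2 is true.

S1 T / S2 T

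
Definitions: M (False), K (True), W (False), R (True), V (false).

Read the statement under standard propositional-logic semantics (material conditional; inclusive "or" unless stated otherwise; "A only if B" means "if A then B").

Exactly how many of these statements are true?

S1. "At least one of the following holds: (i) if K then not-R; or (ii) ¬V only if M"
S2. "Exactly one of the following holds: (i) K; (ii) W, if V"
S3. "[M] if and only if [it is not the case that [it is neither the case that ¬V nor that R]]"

0

S1: In symbols: (K -> not R) or (not V -> M)

not R = not True = False
K -> not R = True -> False = False
not V = not False = True
not V -> M = True -> False = False
(K -> not R) or (not V -> M) = False or False = False
Thus S1 is false.

S2: This is K xor (V -> W).

V -> W = False -> False = True
K xor (V -> W) = True xor True = False
Hence S2 is false.

S3: This is M iff not (not V nor R).

not V = not False = True
not V nor R = True nor True = False
not (not V nor R) = not False = True
M iff not (not V nor R) = False iff True = False
Hence S3 is false.

Count: 0.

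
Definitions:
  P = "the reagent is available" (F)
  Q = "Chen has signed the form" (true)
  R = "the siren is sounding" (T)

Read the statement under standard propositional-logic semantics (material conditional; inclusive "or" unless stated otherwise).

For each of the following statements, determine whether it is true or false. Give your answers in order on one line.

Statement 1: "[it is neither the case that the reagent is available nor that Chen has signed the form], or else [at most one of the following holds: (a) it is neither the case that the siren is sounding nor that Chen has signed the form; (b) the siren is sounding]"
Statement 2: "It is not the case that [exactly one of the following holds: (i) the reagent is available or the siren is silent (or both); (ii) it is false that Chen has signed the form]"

Statement 1: Parsed as (P nor Q) or ((R nor Q) nand R)

P nor Q = False nor True = False
R nor Q = True nor True = False
(R nor Q) nand R = False nand True = True
(P nor Q) or ((R nor Q) nand R) = False or True = True
Hence Statement 1 is true.

Statement 2: Parsed as not ((P or not R) xor not Q)

not R = not True = False
P or not R = False or False = False
not Q = not True = False
(P or not R) xor not Q = False xor False = False
not ((P or not R) xor not Q) = not False = True
So Statement 2 is true.

Statement 1 T / Statement 2 T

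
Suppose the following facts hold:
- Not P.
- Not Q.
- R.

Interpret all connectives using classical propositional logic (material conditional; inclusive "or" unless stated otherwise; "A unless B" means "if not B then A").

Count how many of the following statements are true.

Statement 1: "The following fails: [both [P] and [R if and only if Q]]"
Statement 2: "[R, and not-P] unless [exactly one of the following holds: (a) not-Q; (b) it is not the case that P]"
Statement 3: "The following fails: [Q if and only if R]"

3

Statement 1: Parsed as ~(P & (R <-> Q))

R <-> Q = T <-> F = F
P & (R <-> Q) = F & F = F
~(P & (R <-> Q)) = ~F = T
Hence Statement 1 is true.

Statement 2: This is (R & ~P) | (~Q xor ~P).

~P = ~F = T
R & ~P = T & T = T
~Q = ~F = T
~P = ~F = T
~Q xor ~P = T xor T = F
(R & ~P) | (~Q xor ~P) = T | F = T
Hence Statement 2 is true.

Statement 3: This is ~(Q <-> R).

Q <-> R = F <-> T = F
~(Q <-> R) = ~F = T
Hence Statement 3 is true.

Count: 3.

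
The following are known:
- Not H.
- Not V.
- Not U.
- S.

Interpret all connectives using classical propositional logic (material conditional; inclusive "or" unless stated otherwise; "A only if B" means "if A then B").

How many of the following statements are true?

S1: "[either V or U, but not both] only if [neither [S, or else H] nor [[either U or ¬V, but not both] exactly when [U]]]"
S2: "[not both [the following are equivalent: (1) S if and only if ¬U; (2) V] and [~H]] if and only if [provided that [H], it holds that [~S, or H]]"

2

S1: Formalization: (V xor U) -> ((S | H) nor ((U xor ~V) <-> U))

V xor U = F xor F = F
S | H = T | F = T
~V = ~F = T
U xor ~V = F xor T = T
(U xor ~V) <-> U = T <-> F = F
(S | H) nor ((U xor ~V) <-> U) = T nor F = F
(V xor U) -> ((S | H) nor ((U xor ~V) <-> U)) = F -> F = T
So S1 is true.

S2: Formalization: (((S <-> ~U) <-> V) nand ~H) <-> (H -> (~S | H))

~U = ~F = T
S <-> ~U = T <-> T = T
(S <-> ~U) <-> V = T <-> F = F
~H = ~F = T
((S <-> ~U) <-> V) nand ~H = F nand T = T
~S = ~T = F
~S | H = F | F = F
H -> (~S | H) = F -> F = T
(((S <-> ~U) <-> V) nand ~H) <-> (H -> (~S | H)) = T <-> T = T
Hence S2 is true.

2 of the 2 statements are true (S1, S2).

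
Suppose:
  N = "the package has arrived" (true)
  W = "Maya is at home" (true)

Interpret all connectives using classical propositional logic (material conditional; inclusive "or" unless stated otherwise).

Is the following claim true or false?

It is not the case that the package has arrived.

False.

Values: N=True.
Parsed as not N

not N = not True = False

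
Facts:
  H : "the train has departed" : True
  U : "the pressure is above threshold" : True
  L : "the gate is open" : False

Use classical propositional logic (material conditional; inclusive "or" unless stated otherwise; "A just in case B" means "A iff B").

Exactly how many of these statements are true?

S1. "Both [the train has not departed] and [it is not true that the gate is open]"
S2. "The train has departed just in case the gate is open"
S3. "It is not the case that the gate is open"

S1: Formalization: not H and not L

not H = not True = False
not L = not False = True
not H and not L = False and True = False
So S1 is false.

S2: In symbols: H iff L

H iff L = True iff False = False
So S2 is false.

S3: In symbols: not L

not L = not False = True
So S3 is true.

1 of the 3 statements is true.

1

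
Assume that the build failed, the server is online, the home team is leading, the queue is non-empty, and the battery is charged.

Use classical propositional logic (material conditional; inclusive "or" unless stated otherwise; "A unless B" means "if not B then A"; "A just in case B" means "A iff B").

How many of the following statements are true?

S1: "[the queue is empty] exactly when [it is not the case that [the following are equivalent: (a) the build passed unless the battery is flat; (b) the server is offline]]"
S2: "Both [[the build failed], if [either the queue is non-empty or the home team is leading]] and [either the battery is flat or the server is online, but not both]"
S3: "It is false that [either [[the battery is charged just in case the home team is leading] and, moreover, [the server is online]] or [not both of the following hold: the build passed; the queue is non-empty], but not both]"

Let S = "the queue is empty" (False), P = "the build passed" (False), U = "the battery is charged" (True), Q = "the server is online" (True), R = "the home team is leading" (True).

S1: This is S iff not ((P or not U) iff not Q).

not U = not True = False
P or not U = False or False = False
not Q = not True = False
(P or not U) iff not Q = False iff False = True
not ((P or not U) iff not Q) = not True = False
S iff not ((P or not U) iff not Q) = False iff False = True
Thus S1 is true.

S2: Formalization: ((not S or R) -> not P) and (not U xor Q)

not S = not False = True
not S or R = True or True = True
not P = not False = True
(not S or R) -> not P = True -> True = True
not U = not True = False
not U xor Q = False xor True = True
((not S or R) -> not P) and (not U xor Q) = True and True = True
Hence S2 is true.

S3: This is not (((U iff R) and Q) xor (P nand not S)).

U iff R = True iff True = True
(U iff R) and Q = True and True = True
not S = not False = True
P nand not S = False nand True = True
((U iff R) and Q) xor (P nand not S) = True xor True = False
not (((U iff R) and Q) xor (P nand not S)) = not False = True
Hence S3 is true.

3 of the 3 statements are true (S1, S2, S3).

3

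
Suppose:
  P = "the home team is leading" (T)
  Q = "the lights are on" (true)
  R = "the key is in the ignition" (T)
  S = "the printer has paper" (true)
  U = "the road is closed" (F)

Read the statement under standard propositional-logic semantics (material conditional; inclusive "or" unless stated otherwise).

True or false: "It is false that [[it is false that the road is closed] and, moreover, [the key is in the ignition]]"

false

Values: U=False, R=True.
In symbols: not (not U and R)

not U = not False = True
not U and R = True and True = True
not (not U and R) = not True = False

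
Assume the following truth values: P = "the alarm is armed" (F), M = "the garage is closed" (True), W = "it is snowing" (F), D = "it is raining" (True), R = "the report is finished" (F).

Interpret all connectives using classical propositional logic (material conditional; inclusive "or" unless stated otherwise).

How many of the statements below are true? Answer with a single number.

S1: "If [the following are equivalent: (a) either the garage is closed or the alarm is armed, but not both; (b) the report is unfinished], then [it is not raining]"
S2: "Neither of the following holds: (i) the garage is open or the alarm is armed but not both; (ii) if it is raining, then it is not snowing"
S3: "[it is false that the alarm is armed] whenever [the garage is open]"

1

S1: This is ((M xor P) iff not R) -> not D.

M xor P = True xor False = True
not R = not False = True
(M xor P) iff not R = True iff True = True
not D = not True = False
((M xor P) iff not R) -> not D = True -> False = False
Hence S1 is false.

S2: In symbols: (not M xor P) nor (D -> not W)

not M = not True = False
not M xor P = False xor False = False
not W = not False = True
D -> not W = True -> True = True
(not M xor P) nor (D -> not W) = False nor True = False
Thus S2 is false.

S3: Parsed as not M -> not P

not M = not True = False
not P = not False = True
not M -> not P = False -> True = True
So S3 is true.

1 of the 3 statements is true (S3).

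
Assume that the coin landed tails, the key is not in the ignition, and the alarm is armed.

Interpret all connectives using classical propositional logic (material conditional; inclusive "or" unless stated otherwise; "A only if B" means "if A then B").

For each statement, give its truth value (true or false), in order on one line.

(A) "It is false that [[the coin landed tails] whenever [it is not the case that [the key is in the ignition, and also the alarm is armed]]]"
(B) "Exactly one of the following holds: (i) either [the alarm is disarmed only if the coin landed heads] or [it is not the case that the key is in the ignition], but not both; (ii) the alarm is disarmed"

Let G = "the key is in the ignition" (F), D = "the alarm is armed" (T), M = "the coin landed heads" (F).

(A): In symbols: ~(~(G & D) -> ~M)

G & D = F & T = F
~(G & D) = ~F = T
~M = ~F = T
~(G & D) -> ~M = T -> T = T
~(~(G & D) -> ~M) = ~T = F
Hence (A) is false.

(B): Formalization: ((~D -> M) xor ~G) xor ~D

~D = ~T = F
~D -> M = F -> F = T
~G = ~F = T
(~D -> M) xor ~G = T xor T = F
~D = ~T = F
((~D -> M) xor ~G) xor ~D = F xor F = F
Thus (B) is false.

(A) False; (B) False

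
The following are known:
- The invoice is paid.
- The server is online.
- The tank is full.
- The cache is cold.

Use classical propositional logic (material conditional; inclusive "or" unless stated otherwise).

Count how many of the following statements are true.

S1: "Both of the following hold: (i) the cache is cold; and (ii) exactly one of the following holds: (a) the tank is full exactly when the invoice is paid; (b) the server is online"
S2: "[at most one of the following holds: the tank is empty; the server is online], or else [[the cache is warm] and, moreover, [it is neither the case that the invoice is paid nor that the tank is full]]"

1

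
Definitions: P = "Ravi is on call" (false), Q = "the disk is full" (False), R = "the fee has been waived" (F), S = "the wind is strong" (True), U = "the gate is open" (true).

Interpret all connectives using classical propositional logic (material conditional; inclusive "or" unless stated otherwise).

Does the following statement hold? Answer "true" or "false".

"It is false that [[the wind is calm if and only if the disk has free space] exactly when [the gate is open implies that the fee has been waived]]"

Parsed as ~((~S <-> ~Q) <-> (U -> R))

~S = ~T = F
~Q = ~F = T
~S <-> ~Q = F <-> T = F
U -> R = T -> F = F
(~S <-> ~Q) <-> (U -> R) = F <-> F = T
~((~S <-> ~Q) <-> (U -> R)) = ~T = F

false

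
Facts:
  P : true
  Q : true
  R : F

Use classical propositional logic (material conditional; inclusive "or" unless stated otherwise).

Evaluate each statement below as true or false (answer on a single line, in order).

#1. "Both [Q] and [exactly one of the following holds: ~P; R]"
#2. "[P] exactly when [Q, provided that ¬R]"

#1: This is Q & (~P xor R).

~P = ~T = F
~P xor R = F xor F = F
Q & (~P xor R) = T & F = F
Thus #1 is false.

#2: This is P <-> (~R -> Q).

~R = ~F = T
~R -> Q = T -> T = T
P <-> (~R -> Q) = T <-> T = T
So #2 is true.

#1 False; #2 True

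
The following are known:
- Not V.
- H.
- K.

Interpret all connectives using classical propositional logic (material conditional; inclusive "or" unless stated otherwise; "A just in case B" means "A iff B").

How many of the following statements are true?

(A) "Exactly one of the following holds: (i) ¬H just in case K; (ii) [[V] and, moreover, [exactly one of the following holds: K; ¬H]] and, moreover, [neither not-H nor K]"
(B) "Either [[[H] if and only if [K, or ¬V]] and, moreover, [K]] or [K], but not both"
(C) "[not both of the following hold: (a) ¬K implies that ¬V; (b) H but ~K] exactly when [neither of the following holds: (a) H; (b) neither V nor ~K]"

0

(A): This is (¬H ↔ K) ⊕ ((V ∧ (K ⊕ ¬H)) ∧ (¬H ↓ K)).

¬H = ¬T = F
¬H ↔ K = F ↔ T = F
¬H = ¬T = F
K ⊕ ¬H = T ⊕ F = T
V ∧ (K ⊕ ¬H) = F ∧ T = F
¬H = ¬T = F
¬H ↓ K = F ↓ T = F
(V ∧ (K ⊕ ¬H)) ∧ (¬H ↓ K) = F ∧ F = F
(¬H ↔ K) ⊕ ((V ∧ (K ⊕ ¬H)) ∧ (¬H ↓ K)) = F ⊕ F = F
Thus (A) is false.

(B): In symbols: ((H ↔ (K ∨ ¬V)) ∧ K) ⊕ K

¬V = ¬F = T
K ∨ ¬V = T ∨ T = T
H ↔ (K ∨ ¬V) = T ↔ T = T
(H ↔ (K ∨ ¬V)) ∧ K = T ∧ T = T
((H ↔ (K ∨ ¬V)) ∧ K) ⊕ K = T ⊕ T = F
Thus (B) is false.

(C): Formalization: ((¬K → ¬V) ↑ (H ∧ ¬K)) ↔ (H ↓ (V ↓ ¬K))

¬K = ¬T = F
¬V = ¬F = T
¬K → ¬V = F → T = T
¬K = ¬T = F
H ∧ ¬K = T ∧ F = F
(¬K → ¬V) ↑ (H ∧ ¬K) = T ↑ F = T
¬K = ¬T = F
V ↓ ¬K = F ↓ F = T
H ↓ (V ↓ ¬K) = T ↓ T = F
((¬K → ¬V) ↑ (H ∧ ¬K)) ↔ (H ↓ (V ↓ ¬K)) = T ↔ F = F
So (C) is false.

True statements: 0 (none).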